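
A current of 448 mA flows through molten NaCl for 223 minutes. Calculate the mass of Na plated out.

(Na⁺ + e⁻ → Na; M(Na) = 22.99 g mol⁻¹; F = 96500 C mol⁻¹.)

1.43 g

Q = I·t = 0.4480 A × 13380 s = 5994 C.
n(e⁻) = Q/F = 5994 / 96500 = 0.06212 mol.
Na⁺ + e⁻ → Na, so n(Na) = n(e⁻)/1 = 0.06212 mol.
m = n·M = 0.06212 × 22.99 = 1.43 g.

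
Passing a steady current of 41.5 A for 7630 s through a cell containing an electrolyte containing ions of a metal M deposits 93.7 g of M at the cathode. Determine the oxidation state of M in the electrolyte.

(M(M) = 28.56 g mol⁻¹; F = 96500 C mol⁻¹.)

+1

Q = I·t = 41.50 A × 7630.0 s = 316600 C, so n(e⁻) = 316600/96500 = 3.281 mol.
n(M) deposited = 93.7 / 28.56 = 3.281 mol.
Electrons per atom = n(e⁻)/n(M) = 3.281 / 3.281 = 1.00 ≈ 1, so the ion is M⁺.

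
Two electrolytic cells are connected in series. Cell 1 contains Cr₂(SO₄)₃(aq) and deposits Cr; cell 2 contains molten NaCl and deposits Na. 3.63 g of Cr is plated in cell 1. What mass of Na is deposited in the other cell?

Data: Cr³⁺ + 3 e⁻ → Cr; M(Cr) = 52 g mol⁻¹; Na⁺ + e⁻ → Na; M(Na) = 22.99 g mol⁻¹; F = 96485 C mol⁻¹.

n(Cr) = 3.63 / 52 = 0.06981 mol.
Since Cr³⁺ + 3 e⁻ → Cr, n(e⁻) passed = 3 × 0.06981 = 0.2094 mol.
Cells in series carry the same charge, so the same 0.2094 mol of electrons passes through cell 2.
Na⁺ + e⁻ → Na, so n(Na) = 0.2094 / 1 = 0.2094 mol.
m(Na) = 0.2094 × 22.99 = 4.81 g.

4.81 g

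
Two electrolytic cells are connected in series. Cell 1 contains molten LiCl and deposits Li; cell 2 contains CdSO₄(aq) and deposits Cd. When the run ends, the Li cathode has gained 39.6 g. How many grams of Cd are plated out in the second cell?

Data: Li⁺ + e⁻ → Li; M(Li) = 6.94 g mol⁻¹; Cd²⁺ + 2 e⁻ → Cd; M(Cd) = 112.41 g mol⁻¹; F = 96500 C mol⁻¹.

n(Li) = 39.6 / 6.94 = 5.706 mol.
Since Li⁺ + e⁻ → Li, n(e⁻) passed = 1 × 5.706 = 5.706 mol.
Cells in series carry the same charge, so the same 5.706 mol of electrons passes through cell 2.
Cd²⁺ + 2 e⁻ → Cd, so n(Cd) = 5.706 / 2 = 2.853 mol.
m(Cd) = 2.853 × 112.41 = 321 g.

321 g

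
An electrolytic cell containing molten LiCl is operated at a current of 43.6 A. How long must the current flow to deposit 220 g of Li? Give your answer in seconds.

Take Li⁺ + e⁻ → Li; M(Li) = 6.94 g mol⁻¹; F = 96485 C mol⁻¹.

n(Li) = m/M = 220 / 6.94 = 31.70 mol.
Each Li atom requires 1 electron, so n(e⁻) = 1 × 31.70 = 31.70 mol.
Q = n(e⁻)·F = 31.70 × 96485 = 3059000 C.
t = Q/I = 3059000 / 43.60 A = 70150 s.

70200 s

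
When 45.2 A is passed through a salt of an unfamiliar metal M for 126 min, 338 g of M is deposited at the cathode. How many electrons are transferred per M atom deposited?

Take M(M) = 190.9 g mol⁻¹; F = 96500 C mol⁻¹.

2

Q = I·t = 45.20 A × 7560.0 s = 341700 C, so n(e⁻) = 341700/96500 = 3.541 mol.
n(M) deposited = 338 / 190.9 = 1.771 mol.
Electrons per atom = n(e⁻)/n(M) = 3.541 / 1.771 = 2.00 ≈ 2, so the ion is M²⁺.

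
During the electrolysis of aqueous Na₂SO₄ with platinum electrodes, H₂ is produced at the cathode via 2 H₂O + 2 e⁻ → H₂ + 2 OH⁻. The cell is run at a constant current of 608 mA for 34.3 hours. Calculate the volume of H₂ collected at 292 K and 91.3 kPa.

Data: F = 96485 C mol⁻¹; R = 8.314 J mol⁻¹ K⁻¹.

10.3 L

Q = I·t = 0.6080 A × 123480 s = 75080 C.
n(e⁻) = Q/F = 75080 / 96485 = 0.7781 mol.
2 electrons are transferred per H₂ molecule, so n(H₂) = 0.7781 / 2 = 0.3891 mol.
V = nRT/P = (0.3891 × 8.314 × 292) / (91.3 × 10³ Pa) = 0.0103 m³ = 10.3 L.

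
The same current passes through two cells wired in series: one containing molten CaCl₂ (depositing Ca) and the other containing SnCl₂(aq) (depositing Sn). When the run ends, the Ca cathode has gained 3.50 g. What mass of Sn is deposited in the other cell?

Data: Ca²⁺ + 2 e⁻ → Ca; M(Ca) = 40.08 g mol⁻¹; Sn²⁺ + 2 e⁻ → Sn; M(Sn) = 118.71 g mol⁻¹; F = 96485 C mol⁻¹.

10.4 g

n(Ca) = 3.50 / 40.08 = 0.08733 mol.
Since Ca²⁺ + 2 e⁻ → Ca, n(e⁻) passed = 2 × 0.08733 = 0.1747 mol.
Cells in series carry the same charge, so the same 0.1747 mol of electrons passes through cell 2.
Sn²⁺ + 2 e⁻ → Sn, so n(Sn) = 0.1747 / 2 = 0.08733 mol.
m(Sn) = 0.08733 × 118.71 = 10.4 g.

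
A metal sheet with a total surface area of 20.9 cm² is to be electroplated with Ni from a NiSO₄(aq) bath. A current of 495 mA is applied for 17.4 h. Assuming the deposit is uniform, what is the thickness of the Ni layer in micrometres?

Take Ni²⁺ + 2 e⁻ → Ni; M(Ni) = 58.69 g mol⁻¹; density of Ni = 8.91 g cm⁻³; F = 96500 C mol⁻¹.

Q = I·t = 0.4950 × 62640 = 31010 C; n(e⁻) = 0.3213 mol.
n(Ni) = n(e⁻)/2 = 0.1607 mol, so m = 0.1607 × 58.69 = 9.429 g.
Volume = m/ρ = 9.429 / 8.91 = 1.058 cm³.
Thickness = V/A = 1.058 / 20.9 = 0.0506 cm = 506 μm.

506 μm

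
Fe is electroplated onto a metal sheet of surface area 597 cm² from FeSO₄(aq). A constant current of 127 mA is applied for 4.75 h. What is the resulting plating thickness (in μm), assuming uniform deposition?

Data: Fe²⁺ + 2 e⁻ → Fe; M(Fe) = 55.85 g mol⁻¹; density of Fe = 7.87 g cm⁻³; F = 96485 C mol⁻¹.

Q = I·t = 0.1270 × 17100 = 2172 C; n(e⁻) = 0.02251 mol.
n(Fe) = n(e⁻)/2 = 0.01125 mol, so m = 0.01125 × 55.85 = 0.6285 g.
Volume = m/ρ = 0.6285 / 7.87 = 0.07987 cm³.
Thickness = V/A = 0.07987 / 597 = 1.34 × 10⁻⁴ cm = 1.34 μm.

1.34 μm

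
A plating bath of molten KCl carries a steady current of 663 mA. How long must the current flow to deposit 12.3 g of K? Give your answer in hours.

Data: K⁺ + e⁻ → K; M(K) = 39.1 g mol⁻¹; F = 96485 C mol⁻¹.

12.7 h

n(K) = m/M = 12.3 / 39.1 = 0.3146 mol.
Each K atom requires 1 electron, so n(e⁻) = 1 × 0.3146 = 0.3146 mol.
Q = n(e⁻)·F = 0.3146 × 96485 = 30350 C.
t = Q/I = 30350 / 0.6630 A = 45780 s = 12.7 h.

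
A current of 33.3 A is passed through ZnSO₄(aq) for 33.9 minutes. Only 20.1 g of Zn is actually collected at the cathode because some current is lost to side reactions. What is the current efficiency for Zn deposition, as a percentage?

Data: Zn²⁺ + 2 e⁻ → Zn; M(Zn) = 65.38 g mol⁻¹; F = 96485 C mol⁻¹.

Q = I·t = 33.30 × 2034.0 = 67730 C; n(e⁻) = 67730/96485 = 0.7020 mol.
Theoretical n(Zn) = n(e⁻)/2 = 0.3510 mol, i.e. m_theo = 0.3510 × 65.38 = 22.95 g.
Efficiency = m_actual / m_theo = 20.1 / 22.95 = 87.6 %.

87.6 %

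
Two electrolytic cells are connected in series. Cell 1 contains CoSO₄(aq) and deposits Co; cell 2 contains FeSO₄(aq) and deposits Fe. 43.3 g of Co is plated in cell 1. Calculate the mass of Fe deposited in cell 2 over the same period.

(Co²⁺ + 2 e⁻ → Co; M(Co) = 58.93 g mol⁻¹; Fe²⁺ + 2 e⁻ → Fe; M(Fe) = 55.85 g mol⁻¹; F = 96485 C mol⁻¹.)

41.0 g

n(Co) = 43.3 / 58.93 = 0.7348 mol.
Since Co²⁺ + 2 e⁻ → Co, n(e⁻) passed = 2 × 0.7348 = 1.470 mol.
Cells in series carry the same charge, so the same 1.470 mol of electrons passes through cell 2.
Fe²⁺ + 2 e⁻ → Fe, so n(Fe) = 1.470 / 2 = 0.7348 mol.
m(Fe) = 0.7348 × 55.85 = 41.0 g.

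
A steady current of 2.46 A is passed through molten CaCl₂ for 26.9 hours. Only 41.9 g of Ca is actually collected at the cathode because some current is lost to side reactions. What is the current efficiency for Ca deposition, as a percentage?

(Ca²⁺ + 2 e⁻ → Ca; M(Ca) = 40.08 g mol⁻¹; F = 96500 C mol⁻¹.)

84.7 %

Q = I·t = 2.460 × 96840 = 238200 C; n(e⁻) = 238200/96500 = 2.469 mol.
Theoretical n(Ca) = n(e⁻)/2 = 1.234 mol, i.e. m_theo = 1.234 × 40.08 = 49.47 g.
Efficiency = m_actual / m_theo = 41.9 / 49.47 = 84.7 %.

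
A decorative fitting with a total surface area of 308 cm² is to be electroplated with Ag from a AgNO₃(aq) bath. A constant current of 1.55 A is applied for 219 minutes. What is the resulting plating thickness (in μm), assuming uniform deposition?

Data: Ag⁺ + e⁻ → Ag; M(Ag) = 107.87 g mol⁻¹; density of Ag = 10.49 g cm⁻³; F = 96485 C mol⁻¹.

Q = I·t = 1.550 × 13140 = 20370 C; n(e⁻) = 0.2111 mol.
n(Ag) = n(e⁻)/1 = 0.2111 mol, so m = 0.2111 × 107.87 = 22.77 g.
Volume = m/ρ = 22.77 / 10.49 = 2.171 cm³.
Thickness = V/A = 2.171 / 308 = 0.00705 cm = 70.5 μm.

70.5 μm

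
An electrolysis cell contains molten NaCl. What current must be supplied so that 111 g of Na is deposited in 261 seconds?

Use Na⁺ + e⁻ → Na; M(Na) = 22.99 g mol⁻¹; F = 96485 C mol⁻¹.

1780 A

n(Na) = 111 / 22.99 = 4.828 mol.
n(e⁻) = 1 × 4.828 = 4.828 mol.
Q = n(e⁻)·F = 4.828 × 96485 = 465800 C.
I = Q/t = 465800 / 261.00 s = 1780 A.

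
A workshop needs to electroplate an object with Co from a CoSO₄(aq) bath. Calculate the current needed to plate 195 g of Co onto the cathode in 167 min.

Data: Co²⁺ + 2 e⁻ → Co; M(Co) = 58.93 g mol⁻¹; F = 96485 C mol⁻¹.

n(Co) = 195 / 58.93 = 3.309 mol.
n(e⁻) = 2 × 3.309 = 6.618 mol.
Q = n(e⁻)·F = 6.618 × 96485 = 638500 C.
I = Q/t = 638500 / 10020 s = 63.7 A.

63.7 A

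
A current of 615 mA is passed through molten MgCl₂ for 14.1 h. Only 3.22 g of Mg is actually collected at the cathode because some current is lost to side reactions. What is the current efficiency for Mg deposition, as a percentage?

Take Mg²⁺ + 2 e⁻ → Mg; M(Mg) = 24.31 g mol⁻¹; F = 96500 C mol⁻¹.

81.9 %

Q = I·t = 0.6150 × 50760 = 31220 C; n(e⁻) = 31220/96500 = 0.3235 mol.
Theoretical n(Mg) = n(e⁻)/2 = 0.1617 mol, i.e. m_theo = 0.1617 × 24.31 = 3.932 g.
Efficiency = m_actual / m_theo = 3.22 / 3.932 = 81.9 %.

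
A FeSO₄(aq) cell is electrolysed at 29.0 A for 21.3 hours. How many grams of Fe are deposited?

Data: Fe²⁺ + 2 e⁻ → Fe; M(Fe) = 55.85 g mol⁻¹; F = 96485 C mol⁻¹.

644 g

Q = I·t = 29.00 A × 76680 s = 2224000 C.
n(e⁻) = Q/F = 2224000 / 96485 = 23.05 mol.
Fe²⁺ + 2 e⁻ → Fe, so n(Fe) = n(e⁻)/2 = 11.52 mol.
m = n·M = 11.52 × 55.85 = 644 g.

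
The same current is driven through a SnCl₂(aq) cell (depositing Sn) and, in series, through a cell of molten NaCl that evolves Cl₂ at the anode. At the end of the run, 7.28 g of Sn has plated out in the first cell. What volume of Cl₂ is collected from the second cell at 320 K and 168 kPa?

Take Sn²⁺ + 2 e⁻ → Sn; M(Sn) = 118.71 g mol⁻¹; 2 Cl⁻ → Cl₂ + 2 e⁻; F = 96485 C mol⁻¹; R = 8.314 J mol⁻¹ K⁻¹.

n(Sn) = 7.28 / 118.71 = 0.06133 mol, so n(e⁻) = 2 × 0.06133 = 0.1227 mol.
The cells are in series, so the same 0.1227 mol of electrons passes through the second cell.
2 Cl⁻ → Cl₂ + 2 e⁻ — 2 mol e⁻ per mol Cl₂, so n(Cl₂) = 0.1227/2 = 0.06133 mol.
V = nRT/P = (0.06133 × 8.314 × 320) / (168 × 10³) = 9.71 × 10⁻⁴ m³ = 0.971 L.

0.971 L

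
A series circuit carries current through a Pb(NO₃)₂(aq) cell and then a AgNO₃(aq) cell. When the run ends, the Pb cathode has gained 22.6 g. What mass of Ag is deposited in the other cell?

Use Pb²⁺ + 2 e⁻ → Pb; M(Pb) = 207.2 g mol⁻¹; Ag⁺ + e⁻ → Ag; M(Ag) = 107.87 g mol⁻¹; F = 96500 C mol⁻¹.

23.5 g

n(Pb) = 22.6 / 207.2 = 0.1091 mol.
Since Pb²⁺ + 2 e⁻ → Pb, n(e⁻) passed = 2 × 0.1091 = 0.2181 mol.
Cells in series carry the same charge, so the same 0.2181 mol of electrons passes through cell 2.
Ag⁺ + e⁻ → Ag, so n(Ag) = 0.2181 / 1 = 0.2181 mol.
m(Ag) = 0.2181 × 107.87 = 23.5 g.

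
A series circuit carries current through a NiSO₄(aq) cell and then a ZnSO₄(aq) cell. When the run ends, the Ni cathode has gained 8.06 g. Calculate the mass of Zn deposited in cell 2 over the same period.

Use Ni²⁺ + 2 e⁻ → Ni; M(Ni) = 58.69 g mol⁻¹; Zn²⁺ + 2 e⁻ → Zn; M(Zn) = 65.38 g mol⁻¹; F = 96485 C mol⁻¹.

8.98 g

n(Ni) = 8.06 / 58.69 = 0.1373 mol.
Since Ni²⁺ + 2 e⁻ → Ni, n(e⁻) passed = 2 × 0.1373 = 0.2747 mol.
Cells in series carry the same charge, so the same 0.2747 mol of electrons passes through cell 2.
Zn²⁺ + 2 e⁻ → Zn, so n(Zn) = 0.2747 / 2 = 0.1373 mol.
m(Zn) = 0.1373 × 65.38 = 8.98 g.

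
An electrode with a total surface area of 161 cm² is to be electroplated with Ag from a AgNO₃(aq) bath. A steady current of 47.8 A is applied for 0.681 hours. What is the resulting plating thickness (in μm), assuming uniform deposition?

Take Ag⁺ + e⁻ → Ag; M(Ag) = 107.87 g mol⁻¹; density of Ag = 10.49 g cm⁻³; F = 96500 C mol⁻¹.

Q = I·t = 47.80 × 2451.6 = 117200 C; n(e⁻) = 1.214 mol.
n(Ag) = n(e⁻)/1 = 1.214 mol, so m = 1.214 × 107.87 = 131.0 g.
Volume = m/ρ = 131.0 / 10.49 = 12.49 cm³.
Thickness = V/A = 12.49 / 161 = 0.0776 cm = 776 μm.

776 μm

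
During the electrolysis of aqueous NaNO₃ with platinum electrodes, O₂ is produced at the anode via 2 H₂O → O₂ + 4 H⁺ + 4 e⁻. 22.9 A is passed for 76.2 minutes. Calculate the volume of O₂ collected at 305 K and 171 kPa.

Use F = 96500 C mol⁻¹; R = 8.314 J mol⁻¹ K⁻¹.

Q = I·t = 22.90 A × 4572.0 s = 104700 C.
n(e⁻) = Q/F = 104700 / 96500 = 1.085 mol.
4 electrons are transferred per O₂ molecule, so n(O₂) = 1.085 / 4 = 0.2712 mol.
V = nRT/P = (0.2712 × 8.314 × 305) / (171 × 10³ Pa) = 0.00402 m³ = 4.02 L.

4.02 L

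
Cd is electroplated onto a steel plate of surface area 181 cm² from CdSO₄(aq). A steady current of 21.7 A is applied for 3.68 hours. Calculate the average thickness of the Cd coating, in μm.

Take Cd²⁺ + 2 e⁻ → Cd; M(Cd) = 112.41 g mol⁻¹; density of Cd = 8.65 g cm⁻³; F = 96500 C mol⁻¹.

Q = I·t = 21.70 × 13248 = 287500 C; n(e⁻) = 2.979 mol.
n(Cd) = n(e⁻)/2 = 1.490 mol, so m = 1.490 × 112.41 = 167.4 g.
Volume = m/ρ = 167.4 / 8.65 = 19.36 cm³.
Thickness = V/A = 19.36 / 181 = 0.107 cm = 1070 μm.

1070 μm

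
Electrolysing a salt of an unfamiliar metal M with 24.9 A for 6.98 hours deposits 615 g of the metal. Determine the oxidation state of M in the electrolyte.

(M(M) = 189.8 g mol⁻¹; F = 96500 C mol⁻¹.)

+2

Q = I·t = 24.90 A × 25128 s = 625700 C, so n(e⁻) = 625700/96500 = 6.484 mol.
n(M) deposited = 615 / 189.8 = 3.240 mol.
Electrons per atom = n(e⁻)/n(M) = 6.484 / 3.240 = 2.00 ≈ 2, so the ion is M²⁺.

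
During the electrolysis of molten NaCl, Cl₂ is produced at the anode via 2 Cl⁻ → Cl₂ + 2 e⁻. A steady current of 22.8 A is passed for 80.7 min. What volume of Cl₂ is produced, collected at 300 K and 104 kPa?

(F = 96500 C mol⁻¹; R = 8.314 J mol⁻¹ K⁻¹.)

Q = I·t = 22.80 A × 4842.0 s = 110400 C.
n(e⁻) = Q/F = 110400 / 96500 = 1.144 mol.
2 electrons are transferred per Cl₂ molecule, so n(Cl₂) = 1.144 / 2 = 0.5720 mol.
V = nRT/P = (0.5720 × 8.314 × 300) / (104 × 10³ Pa) = 0.0137 m³ = 13.7 L.

13.7 L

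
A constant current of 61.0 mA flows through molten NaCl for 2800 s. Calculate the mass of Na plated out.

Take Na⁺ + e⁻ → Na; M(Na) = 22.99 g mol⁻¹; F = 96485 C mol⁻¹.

0.0407 g

Q = I·t = 0.06100 A × 2800.0 s = 170.8 C.
n(e⁻) = Q/F = 170.8 / 96485 = 0.001770 mol.
Na⁺ + e⁻ → Na, so n(Na) = n(e⁻)/1 = 0.001770 mol.
m = n·M = 0.001770 × 22.99 = 0.0407 g.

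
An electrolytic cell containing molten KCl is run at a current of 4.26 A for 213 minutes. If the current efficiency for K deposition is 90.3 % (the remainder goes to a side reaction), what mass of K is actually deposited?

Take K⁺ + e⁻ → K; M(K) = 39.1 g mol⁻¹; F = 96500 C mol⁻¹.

Q = I·t = 4.260 × 12780 = 54440 C.
n(e⁻) = 54440/96500 = 0.5642 mol; theoretically n(K) = 0.5642/1 = 0.5642 mol, m_theo = 22.06 g.
At 90.3 % efficiency, m_actual = 0.903 × 22.06 = 19.9 g.

19.9 g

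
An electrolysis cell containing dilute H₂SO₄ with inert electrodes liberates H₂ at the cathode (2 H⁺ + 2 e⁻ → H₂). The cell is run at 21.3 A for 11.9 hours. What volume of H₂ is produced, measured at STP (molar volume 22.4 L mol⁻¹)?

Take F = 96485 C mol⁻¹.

Q = I·t = 21.30 A × 42840 s = 912500 C.
n(e⁻) = Q/F = 912500 / 96485 = 9.457 mol.
2 electrons are transferred per H₂ molecule, so n(H₂) = 9.457 / 2 = 4.729 mol.
V = n × V_m = 4.729 × 22.4 = 106 L.

106 L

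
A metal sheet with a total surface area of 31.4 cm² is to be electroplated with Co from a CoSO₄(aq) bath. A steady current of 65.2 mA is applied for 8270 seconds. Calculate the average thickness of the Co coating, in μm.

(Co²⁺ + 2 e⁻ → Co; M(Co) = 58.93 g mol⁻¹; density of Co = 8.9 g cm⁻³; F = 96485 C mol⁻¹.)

5.89 μm

Q = I·t = 0.06520 × 8270.0 = 539.2 C; n(e⁻) = 0.005588 mol.
n(Co) = n(e⁻)/2 = 0.002794 mol, so m = 0.002794 × 58.93 = 0.1647 g.
Volume = m/ρ = 0.1647 / 8.9 = 0.01850 cm³.
Thickness = V/A = 0.01850 / 31.4 = 5.89 × 10⁻⁴ cm = 5.89 μm.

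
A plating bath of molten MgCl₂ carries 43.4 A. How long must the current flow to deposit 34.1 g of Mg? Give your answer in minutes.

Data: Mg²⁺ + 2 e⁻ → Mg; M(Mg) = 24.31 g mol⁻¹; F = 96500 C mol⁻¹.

n(Mg) = m/M = 34.1 / 24.31 = 1.403 mol.
Each Mg atom requires 2 electrons, so n(e⁻) = 2 × 1.403 = 2.805 mol.
Q = n(e⁻)·F = 2.805 × 96500 = 270700 C.
t = Q/I = 270700 / 43.40 A = 6238 s = 104 min.

104 min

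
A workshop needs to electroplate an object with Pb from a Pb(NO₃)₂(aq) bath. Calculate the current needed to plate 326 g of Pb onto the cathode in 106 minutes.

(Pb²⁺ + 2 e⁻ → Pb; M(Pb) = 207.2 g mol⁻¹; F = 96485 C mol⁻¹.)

n(Pb) = 326 / 207.2 = 1.573 mol.
n(e⁻) = 2 × 1.573 = 3.147 mol.
Q = n(e⁻)·F = 3.147 × 96485 = 303600 C.
I = Q/t = 303600 / 6360.0 s = 47.7 A.

47.7 A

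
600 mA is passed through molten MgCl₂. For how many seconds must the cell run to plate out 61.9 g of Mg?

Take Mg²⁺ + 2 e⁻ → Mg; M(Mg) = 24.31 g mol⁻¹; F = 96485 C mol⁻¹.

8.19 × 10⁵ s

n(Mg) = m/M = 61.9 / 24.31 = 2.546 mol.
Each Mg atom requires 2 electrons, so n(e⁻) = 2 × 2.546 = 5.093 mol.
Q = n(e⁻)·F = 5.093 × 96485 = 491400 C.
t = Q/I = 491400 / 0.6000 A = 818900 s.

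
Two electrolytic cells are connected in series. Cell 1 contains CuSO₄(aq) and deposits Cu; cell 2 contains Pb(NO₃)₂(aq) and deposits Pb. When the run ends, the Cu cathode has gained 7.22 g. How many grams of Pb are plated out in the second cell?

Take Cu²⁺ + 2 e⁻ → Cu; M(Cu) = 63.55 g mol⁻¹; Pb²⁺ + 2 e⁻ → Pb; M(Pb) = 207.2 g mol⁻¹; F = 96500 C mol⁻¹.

23.5 g

n(Cu) = 7.22 / 63.55 = 0.1136 mol.
Since Cu²⁺ + 2 e⁻ → Cu, n(e⁻) passed = 2 × 0.1136 = 0.2272 mol.
Cells in series carry the same charge, so the same 0.2272 mol of electrons passes through cell 2.
Pb²⁺ + 2 e⁻ → Pb, so n(Pb) = 0.2272 / 2 = 0.1136 mol.
m(Pb) = 0.1136 × 207.2 = 23.5 g.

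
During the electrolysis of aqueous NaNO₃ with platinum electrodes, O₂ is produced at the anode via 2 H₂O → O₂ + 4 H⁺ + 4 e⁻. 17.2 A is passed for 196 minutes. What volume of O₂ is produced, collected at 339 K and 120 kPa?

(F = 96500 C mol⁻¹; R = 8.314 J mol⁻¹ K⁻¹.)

12.3 L

Q = I·t = 17.20 A × 11760 s = 202300 C.
n(e⁻) = Q/F = 202300 / 96500 = 2.096 mol.
4 electrons are transferred per O₂ molecule, so n(O₂) = 2.096 / 4 = 0.5240 mol.
V = nRT/P = (0.5240 × 8.314 × 339) / (120 × 10³ Pa) = 0.0123 m³ = 12.3 L.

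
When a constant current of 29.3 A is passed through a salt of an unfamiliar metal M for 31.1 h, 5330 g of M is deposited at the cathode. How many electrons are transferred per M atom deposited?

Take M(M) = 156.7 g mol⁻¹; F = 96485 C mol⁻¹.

1

Q = I·t = 29.30 A × 111960 s = 3280000 C, so n(e⁻) = 3280000/96485 = 34.00 mol.
n(M) deposited = 5330 / 156.7 = 34.01 mol.
Electrons per atom = n(e⁻)/n(M) = 34.00 / 34.01 = 1.00 ≈ 1, so the ion is M⁺.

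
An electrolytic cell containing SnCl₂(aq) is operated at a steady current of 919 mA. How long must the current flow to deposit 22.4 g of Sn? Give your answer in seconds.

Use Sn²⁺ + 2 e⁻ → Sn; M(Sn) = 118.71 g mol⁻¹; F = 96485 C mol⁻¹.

39600 s

n(Sn) = m/M = 22.4 / 118.71 = 0.1887 mol.
Each Sn atom requires 2 electrons, so n(e⁻) = 2 × 0.1887 = 0.3774 mol.
Q = n(e⁻)·F = 0.3774 × 96485 = 36410 C.
t = Q/I = 36410 / 0.9190 A = 39620 s.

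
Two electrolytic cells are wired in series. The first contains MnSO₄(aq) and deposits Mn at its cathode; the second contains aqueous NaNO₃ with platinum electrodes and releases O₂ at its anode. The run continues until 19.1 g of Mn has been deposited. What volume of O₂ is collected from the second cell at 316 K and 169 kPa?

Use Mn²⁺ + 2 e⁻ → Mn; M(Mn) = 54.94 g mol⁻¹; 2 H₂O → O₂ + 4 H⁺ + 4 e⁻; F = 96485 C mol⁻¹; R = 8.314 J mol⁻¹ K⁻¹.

n(Mn) = 19.1 / 54.94 = 0.3477 mol, so n(e⁻) = 2 × 0.3477 = 0.6953 mol.
The cells are in series, so the same 0.6953 mol of electrons passes through the second cell.
2 H₂O → O₂ + 4 H⁺ + 4 e⁻ — 4 mol e⁻ per mol O₂, so n(O₂) = 0.6953/4 = 0.1738 mol.
V = nRT/P = (0.1738 × 8.314 × 316) / (169 × 10³) = 0.00270 m³ = 2.70 L.

2.70 L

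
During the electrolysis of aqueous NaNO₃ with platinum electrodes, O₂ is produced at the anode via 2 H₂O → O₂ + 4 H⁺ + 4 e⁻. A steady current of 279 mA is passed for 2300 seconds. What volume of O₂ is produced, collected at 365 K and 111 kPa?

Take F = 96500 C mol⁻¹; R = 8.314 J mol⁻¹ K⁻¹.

Q = I·t = 0.2790 A × 2300.0 s = 641.7 C.
n(e⁻) = Q/F = 641.7 / 96500 = 0.006650 mol.
4 electrons are transferred per O₂ molecule, so n(O₂) = 0.006650 / 4 = 0.001662 mol.
V = nRT/P = (0.001662 × 8.314 × 365) / (111 × 10³ Pa) = 4.54 × 10⁻⁵ m³ = 0.0454 L.

0.0454 L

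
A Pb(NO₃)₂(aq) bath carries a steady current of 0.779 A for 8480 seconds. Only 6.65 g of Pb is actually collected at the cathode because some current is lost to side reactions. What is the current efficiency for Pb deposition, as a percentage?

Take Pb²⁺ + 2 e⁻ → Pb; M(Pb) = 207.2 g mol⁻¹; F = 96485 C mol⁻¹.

Q = I·t = 0.7790 × 8480.0 = 6606 C; n(e⁻) = 6606/96485 = 0.06847 mol.
Theoretical n(Pb) = n(e⁻)/2 = 0.03423 mol, i.e. m_theo = 0.03423 × 207.2 = 7.093 g.
Efficiency = m_actual / m_theo = 6.65 / 7.093 = 93.8 %.

93.8 %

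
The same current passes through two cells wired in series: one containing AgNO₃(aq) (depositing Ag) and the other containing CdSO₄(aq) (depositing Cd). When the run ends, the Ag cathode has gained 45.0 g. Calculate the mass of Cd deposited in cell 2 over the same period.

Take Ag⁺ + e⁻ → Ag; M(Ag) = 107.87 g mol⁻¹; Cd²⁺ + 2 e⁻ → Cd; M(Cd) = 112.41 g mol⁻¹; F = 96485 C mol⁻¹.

n(Ag) = 45.0 / 107.87 = 0.4172 mol.
Since Ag⁺ + e⁻ → Ag, n(e⁻) passed = 1 × 0.4172 = 0.4172 mol.
Cells in series carry the same charge, so the same 0.4172 mol of electrons passes through cell 2.
Cd²⁺ + 2 e⁻ → Cd, so n(Cd) = 0.4172 / 2 = 0.2086 mol.
m(Cd) = 0.2086 × 112.41 = 23.4 g.

23.4 g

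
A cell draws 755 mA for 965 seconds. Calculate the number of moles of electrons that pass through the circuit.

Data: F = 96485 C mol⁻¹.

0.00755 mol

Q = I·t = 0.7550 A × 965.00 s = 728.6 C.
n(e⁻) = Q/F = 728.6 / 96485 = 0.00755 mol.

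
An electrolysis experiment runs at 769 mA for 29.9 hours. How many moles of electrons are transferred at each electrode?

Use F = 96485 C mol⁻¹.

Q = I·t = 0.7690 A × 107640 s = 82780 C.
n(e⁻) = Q/F = 82780 / 96485 = 0.858 mol.

0.858 mol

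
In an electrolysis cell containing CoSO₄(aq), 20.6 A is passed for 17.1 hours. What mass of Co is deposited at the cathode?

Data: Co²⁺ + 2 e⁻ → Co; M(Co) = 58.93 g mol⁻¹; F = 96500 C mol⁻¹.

Q = I·t = 20.60 A × 61560 s = 1268000 C.
n(e⁻) = Q/F = 1268000 / 96500 = 13.14 mol.
Co²⁺ + 2 e⁻ → Co, so n(Co) = n(e⁻)/2 = 6.571 mol.
m = n·M = 6.571 × 58.93 = 387 g.

387 g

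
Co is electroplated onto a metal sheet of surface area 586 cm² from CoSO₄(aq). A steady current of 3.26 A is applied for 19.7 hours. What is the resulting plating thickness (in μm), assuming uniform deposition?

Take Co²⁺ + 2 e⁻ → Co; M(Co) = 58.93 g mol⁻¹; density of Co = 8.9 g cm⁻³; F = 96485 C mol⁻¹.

Q = I·t = 3.260 × 70920 = 231200 C; n(e⁻) = 2.396 mol.
n(Co) = n(e⁻)/2 = 1.198 mol, so m = 1.198 × 58.93 = 70.60 g.
Volume = m/ρ = 70.60 / 8.9 = 7.933 cm³.
Thickness = V/A = 7.933 / 586 = 0.0135 cm = 135 μm.

135 μm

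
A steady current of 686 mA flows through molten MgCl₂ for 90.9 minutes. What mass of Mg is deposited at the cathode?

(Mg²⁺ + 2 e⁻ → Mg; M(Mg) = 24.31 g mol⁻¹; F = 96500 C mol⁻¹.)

0.471 g

Q = I·t = 0.6860 A × 5454.0 s = 3741 C.
n(e⁻) = Q/F = 3741 / 96500 = 0.03877 mol.
Mg²⁺ + 2 e⁻ → Mg, so n(Mg) = n(e⁻)/2 = 0.01939 mol.
m = n·M = 0.01939 × 24.31 = 0.471 g.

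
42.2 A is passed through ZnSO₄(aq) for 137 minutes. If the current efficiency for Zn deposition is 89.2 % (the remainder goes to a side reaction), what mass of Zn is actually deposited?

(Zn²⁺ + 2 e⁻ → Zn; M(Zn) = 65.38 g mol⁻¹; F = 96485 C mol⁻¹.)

105 g

Q = I·t = 42.20 × 8220.0 = 346900 C.
n(e⁻) = 346900/96485 = 3.595 mol; theoretically n(Zn) = 3.595/2 = 1.798 mol, m_theo = 117.5 g.
At 89.2 % efficiency, m_actual = 0.892 × 117.5 = 105 g.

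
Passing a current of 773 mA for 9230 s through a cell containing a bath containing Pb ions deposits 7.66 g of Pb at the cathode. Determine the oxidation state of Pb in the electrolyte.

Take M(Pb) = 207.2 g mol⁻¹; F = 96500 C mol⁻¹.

+2

Q = I·t = 0.7730 A × 9230.0 s = 7135 C, so n(e⁻) = 7135/96500 = 0.07394 mol.
n(Pb) deposited = 7.66 / 207.2 = 0.03697 mol.
Electrons per atom = n(e⁻)/n(Pb) = 0.07394 / 0.03697 = 2.00 ≈ 2, so the ion is Pb²⁺.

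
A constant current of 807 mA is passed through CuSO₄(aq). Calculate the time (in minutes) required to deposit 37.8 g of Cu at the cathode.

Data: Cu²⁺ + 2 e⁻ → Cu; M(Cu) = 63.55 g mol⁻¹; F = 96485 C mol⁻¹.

2370 min

n(Cu) = m/M = 37.8 / 63.55 = 0.5948 mol.
Each Cu atom requires 2 electrons, so n(e⁻) = 2 × 0.5948 = 1.190 mol.
Q = n(e⁻)·F = 1.190 × 96485 = 114800 C.
t = Q/I = 114800 / 0.8070 A = 142200 s = 2370 min.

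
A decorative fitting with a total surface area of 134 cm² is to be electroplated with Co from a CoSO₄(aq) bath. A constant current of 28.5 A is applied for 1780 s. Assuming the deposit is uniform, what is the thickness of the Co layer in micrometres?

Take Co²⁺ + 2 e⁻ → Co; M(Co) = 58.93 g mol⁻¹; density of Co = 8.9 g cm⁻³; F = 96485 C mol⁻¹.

130 μm

Q = I·t = 28.50 × 1780.0 = 50730 C; n(e⁻) = 0.5258 mol.
n(Co) = n(e⁻)/2 = 0.2629 mol, so m = 0.2629 × 58.93 = 15.49 g.
Volume = m/ρ = 15.49 / 8.9 = 1.741 cm³.
Thickness = V/A = 1.741 / 134 = 0.0130 cm = 130 μm.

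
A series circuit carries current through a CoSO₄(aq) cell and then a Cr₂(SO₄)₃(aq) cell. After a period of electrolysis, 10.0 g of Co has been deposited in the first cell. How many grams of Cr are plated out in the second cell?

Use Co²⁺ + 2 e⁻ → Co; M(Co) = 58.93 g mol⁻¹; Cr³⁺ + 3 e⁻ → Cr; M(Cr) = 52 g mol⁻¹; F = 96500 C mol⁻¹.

5.88 g

n(Co) = 10.0 / 58.93 = 0.1697 mol.
Since Co²⁺ + 2 e⁻ → Co, n(e⁻) passed = 2 × 0.1697 = 0.3394 mol.
Cells in series carry the same charge, so the same 0.3394 mol of electrons passes through cell 2.
Cr³⁺ + 3 e⁻ → Cr, so n(Cr) = 0.3394 / 3 = 0.1131 mol.
m(Cr) = 0.1131 × 52 = 5.88 g.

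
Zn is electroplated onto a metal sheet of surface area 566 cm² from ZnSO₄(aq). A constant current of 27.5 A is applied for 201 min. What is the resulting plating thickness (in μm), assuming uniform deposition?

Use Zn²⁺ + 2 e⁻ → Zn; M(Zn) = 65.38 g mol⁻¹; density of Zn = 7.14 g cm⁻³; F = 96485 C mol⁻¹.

Q = I·t = 27.50 × 12060 = 331600 C; n(e⁻) = 3.437 mol.
n(Zn) = n(e⁻)/2 = 1.719 mol, so m = 1.719 × 65.38 = 112.4 g.
Volume = m/ρ = 112.4 / 7.14 = 15.74 cm³.
Thickness = V/A = 15.74 / 566 = 0.0278 cm = 278 μm.

278 μm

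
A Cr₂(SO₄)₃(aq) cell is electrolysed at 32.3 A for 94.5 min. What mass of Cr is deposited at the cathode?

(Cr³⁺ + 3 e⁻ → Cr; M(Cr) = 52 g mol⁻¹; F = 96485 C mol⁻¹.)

Q = I·t = 32.30 A × 5670.0 s = 183100 C.
n(e⁻) = Q/F = 183100 / 96485 = 1.898 mol.
Cr³⁺ + 3 e⁻ → Cr, so n(Cr) = n(e⁻)/3 = 0.6327 mol.
m = n·M = 0.6327 × 52 = 32.9 g.

32.9 g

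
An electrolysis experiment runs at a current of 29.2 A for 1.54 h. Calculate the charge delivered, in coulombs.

Q = I·t = 29.20 A × 5544.0 s = 1.62 × 10⁵ C.

1.62 × 10⁵ C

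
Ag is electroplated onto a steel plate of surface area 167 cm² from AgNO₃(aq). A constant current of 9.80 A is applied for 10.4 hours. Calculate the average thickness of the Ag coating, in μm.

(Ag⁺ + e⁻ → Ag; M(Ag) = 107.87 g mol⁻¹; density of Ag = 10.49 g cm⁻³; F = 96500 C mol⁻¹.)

Q = I·t = 9.800 × 37440 = 366900 C; n(e⁻) = 3.802 mol.
n(Ag) = n(e⁻)/1 = 3.802 mol, so m = 3.802 × 107.87 = 410.1 g.
Volume = m/ρ = 410.1 / 10.49 = 39.10 cm³.
Thickness = V/A = 39.10 / 167 = 0.234 cm = 2340 μm.

2340 μm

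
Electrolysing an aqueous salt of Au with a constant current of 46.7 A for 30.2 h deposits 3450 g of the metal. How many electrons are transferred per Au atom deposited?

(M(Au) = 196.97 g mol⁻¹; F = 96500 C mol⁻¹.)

Q = I·t = 46.70 A × 108720 s = 5077000 C, so n(e⁻) = 5077000/96500 = 52.61 mol.
n(Au) deposited = 3450 / 196.97 = 17.52 mol.
Electrons per atom = n(e⁻)/n(Au) = 52.61 / 17.52 = 3.00 ≈ 3, so the ion is Au³⁺.

3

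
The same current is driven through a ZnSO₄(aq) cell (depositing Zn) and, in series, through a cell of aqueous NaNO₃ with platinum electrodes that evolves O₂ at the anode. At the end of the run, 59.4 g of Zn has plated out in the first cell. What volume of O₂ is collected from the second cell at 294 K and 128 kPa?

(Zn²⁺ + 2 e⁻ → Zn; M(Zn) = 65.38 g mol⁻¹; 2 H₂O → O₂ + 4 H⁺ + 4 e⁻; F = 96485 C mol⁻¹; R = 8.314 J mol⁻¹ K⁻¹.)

8.67 L

n(Zn) = 59.4 / 65.38 = 0.9085 mol, so n(e⁻) = 2 × 0.9085 = 1.817 mol.
The cells are in series, so the same 1.817 mol of electrons passes through the second cell.
2 H₂O → O₂ + 4 H⁺ + 4 e⁻ — 4 mol e⁻ per mol O₂, so n(O₂) = 1.817/4 = 0.4543 mol.
V = nRT/P = (0.4543 × 8.314 × 294) / (128 × 10³) = 0.00867 m³ = 8.67 L.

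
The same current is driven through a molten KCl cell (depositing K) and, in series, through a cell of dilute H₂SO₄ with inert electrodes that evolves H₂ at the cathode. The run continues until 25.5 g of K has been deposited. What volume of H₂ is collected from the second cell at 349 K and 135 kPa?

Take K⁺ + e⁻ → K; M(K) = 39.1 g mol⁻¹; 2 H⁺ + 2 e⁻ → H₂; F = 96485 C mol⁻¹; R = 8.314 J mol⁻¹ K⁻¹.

7.01 L

n(K) = 25.5 / 39.1 = 0.6522 mol, so n(e⁻) = 1 × 0.6522 = 0.6522 mol.
The cells are in series, so the same 0.6522 mol of electrons passes through the second cell.
2 H⁺ + 2 e⁻ → H₂ — 2 mol e⁻ per mol H₂, so n(H₂) = 0.6522/2 = 0.3261 mol.
V = nRT/P = (0.3261 × 8.314 × 349) / (135 × 10³) = 0.00701 m³ = 7.01 L.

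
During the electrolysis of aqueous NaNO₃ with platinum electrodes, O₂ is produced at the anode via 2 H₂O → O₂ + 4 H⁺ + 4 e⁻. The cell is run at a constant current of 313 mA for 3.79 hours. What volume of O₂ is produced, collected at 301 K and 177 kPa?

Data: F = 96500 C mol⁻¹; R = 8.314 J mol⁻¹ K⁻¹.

Q = I·t = 0.3130 A × 13644 s = 4271 C.
n(e⁻) = Q/F = 4271 / 96500 = 0.04425 mol.
4 electrons are transferred per O₂ molecule, so n(O₂) = 0.04425 / 4 = 0.01106 mol.
V = nRT/P = (0.01106 × 8.314 × 301) / (177 × 10³ Pa) = 1.56 × 10⁻⁴ m³ = 0.156 L.

0.156 L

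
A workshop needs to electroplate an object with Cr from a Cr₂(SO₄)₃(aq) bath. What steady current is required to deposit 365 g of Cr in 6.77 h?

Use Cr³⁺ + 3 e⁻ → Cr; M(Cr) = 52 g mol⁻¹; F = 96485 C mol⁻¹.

83.4 A

n(Cr) = 365 / 52 = 7.019 mol.
n(e⁻) = 3 × 7.019 = 21.06 mol.
Q = n(e⁻)·F = 21.06 × 96485 = 2032000 C.
I = Q/t = 2032000 / 24372 s = 83.4 A.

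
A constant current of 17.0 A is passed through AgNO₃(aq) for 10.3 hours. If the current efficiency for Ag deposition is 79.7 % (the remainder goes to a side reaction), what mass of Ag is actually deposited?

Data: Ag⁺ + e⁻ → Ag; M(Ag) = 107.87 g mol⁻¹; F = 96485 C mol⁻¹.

562 g

Q = I·t = 17.00 × 37080 = 630400 C.
n(e⁻) = 630400/96485 = 6.533 mol; theoretically n(Ag) = 6.533/1 = 6.533 mol, m_theo = 704.7 g.
At 79.7 % efficiency, m_actual = 0.797 × 704.7 = 562 g.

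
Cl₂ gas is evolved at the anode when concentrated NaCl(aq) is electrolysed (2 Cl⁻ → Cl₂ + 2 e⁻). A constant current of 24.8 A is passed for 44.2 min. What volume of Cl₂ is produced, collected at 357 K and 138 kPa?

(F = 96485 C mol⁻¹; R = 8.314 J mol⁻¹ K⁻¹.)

7.33 L

Q = I·t = 24.80 A × 2652.0 s = 65770 C.
n(e⁻) = Q/F = 65770 / 96485 = 0.6817 mol.
2 electrons are transferred per Cl₂ molecule, so n(Cl₂) = 0.6817 / 2 = 0.3408 mol.
V = nRT/P = (0.3408 × 8.314 × 357) / (138 × 10³ Pa) = 0.00733 m³ = 7.33 L.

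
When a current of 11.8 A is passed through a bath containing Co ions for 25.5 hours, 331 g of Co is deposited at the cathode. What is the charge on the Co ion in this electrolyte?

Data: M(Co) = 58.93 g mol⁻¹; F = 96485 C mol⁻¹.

+2

Q = I·t = 11.80 A × 91800 s = 1083000 C, so n(e⁻) = 1083000/96485 = 11.23 mol.
n(Co) deposited = 331 / 58.93 = 5.617 mol.
Electrons per atom = n(e⁻)/n(Co) = 11.23 / 5.617 = 2.00 ≈ 2, so the ion is Co²⁺.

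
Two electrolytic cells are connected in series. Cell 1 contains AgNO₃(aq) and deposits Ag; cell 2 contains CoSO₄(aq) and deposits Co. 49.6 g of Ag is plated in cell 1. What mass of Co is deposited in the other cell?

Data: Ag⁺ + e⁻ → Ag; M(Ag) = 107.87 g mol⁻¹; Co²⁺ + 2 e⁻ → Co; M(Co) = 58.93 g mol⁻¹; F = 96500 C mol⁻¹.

13.5 g

n(Ag) = 49.6 / 107.87 = 0.4598 mol.
Since Ag⁺ + e⁻ → Ag, n(e⁻) passed = 1 × 0.4598 = 0.4598 mol.
Cells in series carry the same charge, so the same 0.4598 mol of electrons passes through cell 2.
Co²⁺ + 2 e⁻ → Co, so n(Co) = 0.4598 / 2 = 0.2299 mol.
m(Co) = 0.2299 × 58.93 = 13.5 g.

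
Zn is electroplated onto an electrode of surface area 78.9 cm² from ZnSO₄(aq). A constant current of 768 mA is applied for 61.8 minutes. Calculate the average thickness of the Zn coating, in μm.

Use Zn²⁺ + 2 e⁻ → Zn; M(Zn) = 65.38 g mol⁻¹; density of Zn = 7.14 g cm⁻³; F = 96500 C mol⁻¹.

17.1 μm

Q = I·t = 0.7680 × 3708.0 = 2848 C; n(e⁻) = 0.02951 mol.
n(Zn) = n(e⁻)/2 = 0.01476 mol, so m = 0.01476 × 65.38 = 0.9647 g.
Volume = m/ρ = 0.9647 / 7.14 = 0.1351 cm³.
Thickness = V/A = 0.1351 / 78.9 = 0.00171 cm = 17.1 μm.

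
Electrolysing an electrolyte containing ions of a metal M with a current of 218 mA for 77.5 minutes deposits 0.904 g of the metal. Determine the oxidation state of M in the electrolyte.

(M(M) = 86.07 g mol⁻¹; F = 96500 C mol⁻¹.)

+1

Q = I·t = 0.2180 A × 4650.0 s = 1014 C, so n(e⁻) = 1014/96500 = 0.01050 mol.
n(M) deposited = 0.904 / 86.07 = 0.01050 mol.
Electrons per atom = n(e⁻)/n(M) = 0.01050 / 0.01050 = 1.00 ≈ 1, so the ion is M⁺.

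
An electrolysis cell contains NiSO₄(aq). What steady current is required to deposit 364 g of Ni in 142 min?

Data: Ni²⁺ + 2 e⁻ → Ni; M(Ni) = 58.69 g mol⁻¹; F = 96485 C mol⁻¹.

140 A

n(Ni) = 364 / 58.69 = 6.202 mol.
n(e⁻) = 2 × 6.202 = 12.40 mol.
Q = n(e⁻)·F = 12.40 × 96485 = 1197000 C.
I = Q/t = 1197000 / 8520.0 s = 140 A.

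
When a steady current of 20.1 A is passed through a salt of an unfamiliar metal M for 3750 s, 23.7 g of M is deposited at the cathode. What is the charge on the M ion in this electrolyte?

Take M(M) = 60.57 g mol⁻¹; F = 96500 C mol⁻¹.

+2

Q = I·t = 20.10 A × 3750.0 s = 75380 C, so n(e⁻) = 75380/96500 = 0.7811 mol.
n(M) deposited = 23.7 / 60.57 = 0.3913 mol.
Electrons per atom = n(e⁻)/n(M) = 0.7811 / 0.3913 = 2.00 ≈ 2, so the ion is M²⁺.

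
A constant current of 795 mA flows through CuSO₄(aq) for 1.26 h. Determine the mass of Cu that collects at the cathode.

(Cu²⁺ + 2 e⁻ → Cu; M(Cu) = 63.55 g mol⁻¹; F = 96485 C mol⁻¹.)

1.19 g

Q = I·t = 0.7950 A × 4536.0 s = 3606 C.
n(e⁻) = Q/F = 3606 / 96485 = 0.03737 mol.
Cu²⁺ + 2 e⁻ → Cu, so n(Cu) = n(e⁻)/2 = 0.01869 mol.
m = n·M = 0.01869 × 63.55 = 1.19 g.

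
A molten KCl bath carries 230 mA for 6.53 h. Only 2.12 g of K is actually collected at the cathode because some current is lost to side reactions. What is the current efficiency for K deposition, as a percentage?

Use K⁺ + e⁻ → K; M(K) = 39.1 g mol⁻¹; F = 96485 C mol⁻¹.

Q = I·t = 0.2300 × 23508 = 5407 C; n(e⁻) = 5407/96485 = 0.05604 mol.
Theoretical n(K) = n(e⁻)/1 = 0.05604 mol, i.e. m_theo = 0.05604 × 39.1 = 2.191 g.
Efficiency = m_actual / m_theo = 2.12 / 2.191 = 96.8 %.

96.8 %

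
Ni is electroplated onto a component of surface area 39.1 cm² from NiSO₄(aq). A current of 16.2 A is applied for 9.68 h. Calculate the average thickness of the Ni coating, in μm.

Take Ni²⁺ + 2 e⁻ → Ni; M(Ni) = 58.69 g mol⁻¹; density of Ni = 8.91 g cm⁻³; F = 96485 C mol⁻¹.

Q = I·t = 16.20 × 34848 = 564500 C; n(e⁻) = 5.851 mol.
n(Ni) = n(e⁻)/2 = 2.926 mol, so m = 2.926 × 58.69 = 171.7 g.
Volume = m/ρ = 171.7 / 8.91 = 19.27 cm³.
Thickness = V/A = 19.27 / 39.1 = 0.493 cm = 4930 μm.

4930 μm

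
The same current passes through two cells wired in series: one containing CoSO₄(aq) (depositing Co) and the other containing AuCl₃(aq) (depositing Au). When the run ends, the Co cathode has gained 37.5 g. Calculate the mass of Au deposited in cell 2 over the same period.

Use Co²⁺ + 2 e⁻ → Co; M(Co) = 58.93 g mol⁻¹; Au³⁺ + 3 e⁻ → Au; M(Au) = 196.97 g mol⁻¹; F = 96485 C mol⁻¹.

n(Co) = 37.5 / 58.93 = 0.6363 mol.
Since Co²⁺ + 2 e⁻ → Co, n(e⁻) passed = 2 × 0.6363 = 1.273 mol.
Cells in series carry the same charge, so the same 1.273 mol of electrons passes through cell 2.
Au³⁺ + 3 e⁻ → Au, so n(Au) = 1.273 / 3 = 0.4242 mol.
m(Au) = 0.4242 × 196.97 = 83.6 g.

83.6 g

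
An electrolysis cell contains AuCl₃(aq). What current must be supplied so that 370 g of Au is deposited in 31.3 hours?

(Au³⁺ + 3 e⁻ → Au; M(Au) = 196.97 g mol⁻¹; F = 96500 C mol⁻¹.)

n(Au) = 370 / 196.97 = 1.878 mol.
n(e⁻) = 3 × 1.878 = 5.635 mol.
Q = n(e⁻)·F = 5.635 × 96500 = 543800 C.
I = Q/t = 543800 / 112680 s = 4.83 A.

4.83 A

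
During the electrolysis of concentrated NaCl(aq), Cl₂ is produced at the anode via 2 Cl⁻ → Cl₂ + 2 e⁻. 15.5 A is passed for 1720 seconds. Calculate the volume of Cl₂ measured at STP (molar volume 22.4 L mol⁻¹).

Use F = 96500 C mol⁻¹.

3.09 L

Q = I·t = 15.50 A × 1720.0 s = 26660 C.
n(e⁻) = Q/F = 26660 / 96500 = 0.2763 mol.
2 electrons are transferred per Cl₂ molecule, so n(Cl₂) = 0.2763 / 2 = 0.1381 mol.
V = n × V_m = 0.1381 × 22.4 = 3.09 L.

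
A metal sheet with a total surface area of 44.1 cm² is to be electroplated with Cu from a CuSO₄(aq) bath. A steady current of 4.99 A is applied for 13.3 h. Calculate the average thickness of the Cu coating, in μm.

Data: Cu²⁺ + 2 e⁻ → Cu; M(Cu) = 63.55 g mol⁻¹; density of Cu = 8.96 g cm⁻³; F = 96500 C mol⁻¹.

Q = I·t = 4.990 × 47880 = 238900 C; n(e⁻) = 2.476 mol.
n(Cu) = n(e⁻)/2 = 1.238 mol, so m = 1.238 × 63.55 = 78.67 g.
Volume = m/ρ = 78.67 / 8.96 = 8.780 cm³.
Thickness = V/A = 8.780 / 44.1 = 0.199 cm = 1990 μm.

1990 μm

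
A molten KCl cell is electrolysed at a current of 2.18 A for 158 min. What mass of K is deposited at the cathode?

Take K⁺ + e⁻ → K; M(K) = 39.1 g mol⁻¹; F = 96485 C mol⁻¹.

Q = I·t = 2.180 A × 9480.0 s = 20670 C.
n(e⁻) = Q/F = 20670 / 96485 = 0.2142 mol.
K⁺ + e⁻ → K, so n(K) = n(e⁻)/1 = 0.2142 mol.
m = n·M = 0.2142 × 39.1 = 8.37 g.

8.37 g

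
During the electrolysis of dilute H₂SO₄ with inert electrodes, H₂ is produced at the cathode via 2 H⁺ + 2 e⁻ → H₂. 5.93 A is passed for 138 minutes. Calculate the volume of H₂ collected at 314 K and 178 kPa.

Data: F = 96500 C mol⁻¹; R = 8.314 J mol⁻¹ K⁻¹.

3.73 L

Q = I·t = 5.930 A × 8280.0 s = 49100 C.
n(e⁻) = Q/F = 49100 / 96500 = 0.5088 mol.
2 electrons are transferred per H₂ molecule, so n(H₂) = 0.5088 / 2 = 0.2544 mol.
V = nRT/P = (0.2544 × 8.314 × 314) / (178 × 10³ Pa) = 0.00373 m³ = 3.73 L.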